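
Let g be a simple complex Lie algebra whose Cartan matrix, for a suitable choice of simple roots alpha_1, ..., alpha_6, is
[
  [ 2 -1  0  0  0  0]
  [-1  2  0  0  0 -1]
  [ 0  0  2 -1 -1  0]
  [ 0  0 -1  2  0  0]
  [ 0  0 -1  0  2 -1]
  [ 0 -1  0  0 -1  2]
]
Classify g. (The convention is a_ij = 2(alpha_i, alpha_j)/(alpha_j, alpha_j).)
The matrix has rank 6 with 2's on the diagonal. Reading the off-diagonal entries as Dynkin edges (a single edge where a_ij = a_ji = -1; a double or triple edge where a_ij * a_ji = 2 or 3), the diagram is a chain of 6 nodes with single edges (A_6). One simple-root ordering that puts it in standard form is (alpha_1, alpha_2, alpha_6, alpha_5, alpha_3, alpha_4). So the algebra is type A_6, i.e. sl(7).

A6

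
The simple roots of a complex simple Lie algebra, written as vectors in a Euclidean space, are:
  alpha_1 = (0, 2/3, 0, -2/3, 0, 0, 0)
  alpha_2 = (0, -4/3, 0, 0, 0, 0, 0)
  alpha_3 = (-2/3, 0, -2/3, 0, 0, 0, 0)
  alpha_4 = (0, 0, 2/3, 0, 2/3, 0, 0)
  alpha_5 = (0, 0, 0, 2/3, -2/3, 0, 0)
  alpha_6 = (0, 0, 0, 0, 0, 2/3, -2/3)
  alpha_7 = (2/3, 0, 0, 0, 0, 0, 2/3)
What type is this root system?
C_7

Compute the Cartan integers a_ij = 2(alpha_i, alpha_j)/(alpha_j, alpha_j); the resulting 7x7 Cartan matrix is
[[2, -1, 0, 0, -1, 0, 0], [-2, 2, 0, 0, 0, 0, 0], [0, 0, 2, -1, 0, 0, -1], [0, 0, -1, 2, -1, 0, 0], [-1, 0, 0, -1, 2, 0, 0], [0, 0, 0, 0, 0, 2, -1], [0, 0, -1, 0, 0, -1, 2]].
The roots have two lengths (squared-length ratio 2:1); the short ones are alpha_{1,3,4,5,6,7}. The associated Dynkin diagram is a chain of 7 nodes with a double edge at one end; the terminal node there is the unique long simple root (C_7), so the type is C_7 (the algebra sp(14)).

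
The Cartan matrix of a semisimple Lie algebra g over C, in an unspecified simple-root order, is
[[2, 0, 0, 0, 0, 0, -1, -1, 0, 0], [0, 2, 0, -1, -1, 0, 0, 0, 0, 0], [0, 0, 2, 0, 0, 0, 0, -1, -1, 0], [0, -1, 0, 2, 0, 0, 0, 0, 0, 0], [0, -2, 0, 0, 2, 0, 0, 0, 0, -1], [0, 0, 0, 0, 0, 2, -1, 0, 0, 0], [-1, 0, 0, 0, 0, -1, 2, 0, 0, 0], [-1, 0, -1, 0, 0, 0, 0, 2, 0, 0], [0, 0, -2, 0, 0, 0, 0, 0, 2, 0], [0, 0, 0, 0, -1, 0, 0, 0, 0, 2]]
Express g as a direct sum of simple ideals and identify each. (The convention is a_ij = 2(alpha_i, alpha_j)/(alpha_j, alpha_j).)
C_6 (sp(12)) ⊕ F_4

The diagram associated to this matrix has two connected components: the simple roots {alpha_1, alpha_3, alpha_6, alpha_7, alpha_8, alpha_9} form a chain of 6 nodes with a double edge at one end; the terminal node there is the unique long simple root (C_6), and {alpha_2, alpha_4, alpha_5, alpha_10} form a chain of 4 nodes with a double edge between the middle two (F_4). A semisimple Lie algebra decomposes uniquely as the direct sum of simple ideals, one per connected component of its Dynkin diagram, so g ≅ C_6 ⊕ F_4 (dimension 78 + 52 = 130).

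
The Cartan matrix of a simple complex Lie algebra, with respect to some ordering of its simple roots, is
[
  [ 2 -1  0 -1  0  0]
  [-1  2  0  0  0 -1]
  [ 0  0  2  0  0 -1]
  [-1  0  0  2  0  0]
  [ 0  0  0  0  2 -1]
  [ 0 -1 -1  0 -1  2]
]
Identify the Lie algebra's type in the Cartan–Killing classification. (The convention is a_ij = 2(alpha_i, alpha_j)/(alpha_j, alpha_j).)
D6

The matrix has rank 6 with 2's on the diagonal. Reading the off-diagonal entries as Dynkin edges (a single edge where a_ij = a_ji = -1; a double or triple edge where a_ij * a_ji = 2 or 3), the diagram is a chain of 4 nodes with a fork of two nodes at one end (D_6). One simple-root ordering that puts it in standard form is (alpha_4, alpha_1, alpha_2, alpha_6, alpha_3, alpha_5). So the algebra is type D_6, i.e. so(12).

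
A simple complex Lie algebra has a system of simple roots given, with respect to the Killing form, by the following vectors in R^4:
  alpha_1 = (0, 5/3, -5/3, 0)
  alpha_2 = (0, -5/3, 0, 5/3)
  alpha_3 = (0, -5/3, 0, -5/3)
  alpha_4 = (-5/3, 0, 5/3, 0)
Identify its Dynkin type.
Compute the Cartan integers a_ij = 2(alpha_i, alpha_j)/(alpha_j, alpha_j); the resulting 4x4 Cartan matrix is
[[2, -1, -1, -1], [-1, 2, 0, 0], [-1, 0, 2, 0], [-1, 0, 0, 2]].
All simple roots have the same length, so the diagram is simply laced. The associated Dynkin diagram is a chain of 2 nodes with a fork of two nodes at one end (D_4), so the type is D_4 (the algebra so(8)).

type D_4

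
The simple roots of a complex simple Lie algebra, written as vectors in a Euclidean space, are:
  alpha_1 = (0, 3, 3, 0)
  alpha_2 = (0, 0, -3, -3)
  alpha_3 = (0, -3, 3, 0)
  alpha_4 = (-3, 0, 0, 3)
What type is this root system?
Compute the Cartan integers a_ij = 2(alpha_i, alpha_j)/(alpha_j, alpha_j); the resulting 4x4 Cartan matrix is
[[2, -1, 0, 0], [-1, 2, -1, -1], [0, -1, 2, 0], [0, -1, 0, 2]].
All simple roots have the same length, so the diagram is simply laced. The associated Dynkin diagram is a chain of 2 nodes with a fork of two nodes at one end (D_4), so the type is D_4 (the algebra so(8)).

D_4 (so(8))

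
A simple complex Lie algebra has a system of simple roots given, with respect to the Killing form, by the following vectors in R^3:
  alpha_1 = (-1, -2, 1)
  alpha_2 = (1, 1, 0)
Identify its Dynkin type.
Compute the Cartan integers a_ij = 2(alpha_i, alpha_j)/(alpha_j, alpha_j); the resulting 2x2 Cartan matrix is
[[2, -3], [-1, 2]].
The roots have two lengths (squared-length ratio 3:1); the short ones are alpha_{2}. The associated Dynkin diagram is two nodes joined by a triple edge (G_2), so the type is G_2.

G_2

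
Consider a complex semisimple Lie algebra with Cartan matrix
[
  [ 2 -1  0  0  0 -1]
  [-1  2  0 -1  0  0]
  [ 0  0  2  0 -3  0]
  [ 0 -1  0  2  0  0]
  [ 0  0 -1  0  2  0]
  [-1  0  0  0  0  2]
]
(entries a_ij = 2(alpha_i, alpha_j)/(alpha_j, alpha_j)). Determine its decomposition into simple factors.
A_4 (sl(5)) ⊕ G_2

The diagram associated to this matrix has two connected components: the simple roots {alpha_1, alpha_2, alpha_4, alpha_6} form a chain of 4 nodes with single edges (A_4), and {alpha_3, alpha_5} form two nodes joined by a triple edge (G_2). A semisimple Lie algebra decomposes uniquely as the direct sum of simple ideals, one per connected component of its Dynkin diagram, so g ≅ A_4 ⊕ G_2 (dimension 24 + 14 = 38).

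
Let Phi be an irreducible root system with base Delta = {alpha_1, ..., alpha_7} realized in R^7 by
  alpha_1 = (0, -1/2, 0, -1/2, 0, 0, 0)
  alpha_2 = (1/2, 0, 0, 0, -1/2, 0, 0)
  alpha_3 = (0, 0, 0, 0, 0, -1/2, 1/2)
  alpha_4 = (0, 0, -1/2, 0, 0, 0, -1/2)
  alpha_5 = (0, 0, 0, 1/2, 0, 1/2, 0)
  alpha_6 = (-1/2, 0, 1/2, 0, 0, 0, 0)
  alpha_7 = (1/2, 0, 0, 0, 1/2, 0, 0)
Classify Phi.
D_7

Compute the Cartan integers a_ij = 2(alpha_i, alpha_j)/(alpha_j, alpha_j); the resulting 7x7 Cartan matrix is
[[2, 0, 0, 0, -1, 0, 0], [0, 2, 0, 0, 0, -1, 0], [0, 0, 2, -1, -1, 0, 0], [0, 0, -1, 2, 0, -1, 0], [-1, 0, -1, 0, 2, 0, 0], [0, -1, 0, -1, 0, 2, -1], [0, 0, 0, 0, 0, -1, 2]].
All simple roots have the same length, so the diagram is simply laced. The associated Dynkin diagram is a chain of 5 nodes with a fork of two nodes at one end (D_7), so the type is D_7 (the algebra so(14)).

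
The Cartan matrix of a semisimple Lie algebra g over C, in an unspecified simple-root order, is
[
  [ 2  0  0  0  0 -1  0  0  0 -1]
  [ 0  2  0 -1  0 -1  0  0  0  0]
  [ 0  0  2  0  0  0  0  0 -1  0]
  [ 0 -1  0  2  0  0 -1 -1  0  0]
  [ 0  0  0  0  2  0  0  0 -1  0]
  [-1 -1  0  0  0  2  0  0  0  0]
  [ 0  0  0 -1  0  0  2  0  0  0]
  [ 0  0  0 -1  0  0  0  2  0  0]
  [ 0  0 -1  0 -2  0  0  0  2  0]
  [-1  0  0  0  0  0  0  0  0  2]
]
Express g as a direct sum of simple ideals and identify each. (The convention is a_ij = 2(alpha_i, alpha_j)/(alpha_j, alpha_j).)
B_3 ⊕ D_7

The diagram associated to this matrix has two connected components: the simple roots {alpha_3, alpha_5, alpha_9} form a chain of 3 nodes with a double edge at one end; the terminal node there is the unique short simple root (B_3), and {alpha_1, alpha_2, alpha_4, alpha_6, alpha_7, alpha_8, alpha_10} form a chain of 5 nodes with a fork of two nodes at one end (D_7). A semisimple Lie algebra decomposes uniquely as the direct sum of simple ideals, one per connected component of its Dynkin diagram, so g ≅ B_3 ⊕ D_7 (dimension 21 + 91 = 112).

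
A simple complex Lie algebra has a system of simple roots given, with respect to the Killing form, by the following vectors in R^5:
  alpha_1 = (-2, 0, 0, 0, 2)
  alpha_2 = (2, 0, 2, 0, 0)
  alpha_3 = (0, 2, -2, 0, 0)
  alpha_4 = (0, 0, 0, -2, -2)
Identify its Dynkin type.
A4

Compute the Cartan integers a_ij = 2(alpha_i, alpha_j)/(alpha_j, alpha_j); the resulting 4x4 Cartan matrix is
[[2, -1, 0, -1], [-1, 2, -1, 0], [0, -1, 2, 0], [-1, 0, 0, 2]].
All simple roots have the same length, so the diagram is simply laced. The associated Dynkin diagram is a chain of 4 nodes with single edges (A_4), so the type is A_4 (the algebra sl(5)).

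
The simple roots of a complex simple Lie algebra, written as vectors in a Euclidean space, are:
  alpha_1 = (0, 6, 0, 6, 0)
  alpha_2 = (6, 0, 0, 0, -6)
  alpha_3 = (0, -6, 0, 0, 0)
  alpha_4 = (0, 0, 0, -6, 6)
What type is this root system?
Compute the Cartan integers a_ij = 2(alpha_i, alpha_j)/(alpha_j, alpha_j); the resulting 4x4 Cartan matrix is
[[2, 0, -2, -1], [0, 2, 0, -1], [-1, 0, 2, 0], [-1, -1, 0, 2]].
The roots have two lengths (squared-length ratio 2:1); the short ones are alpha_{3}. The associated Dynkin diagram is a chain of 4 nodes with a double edge at one end; the terminal node there is the unique short simple root (B_4), so the type is B_4 (the algebra so(9)).

type B_4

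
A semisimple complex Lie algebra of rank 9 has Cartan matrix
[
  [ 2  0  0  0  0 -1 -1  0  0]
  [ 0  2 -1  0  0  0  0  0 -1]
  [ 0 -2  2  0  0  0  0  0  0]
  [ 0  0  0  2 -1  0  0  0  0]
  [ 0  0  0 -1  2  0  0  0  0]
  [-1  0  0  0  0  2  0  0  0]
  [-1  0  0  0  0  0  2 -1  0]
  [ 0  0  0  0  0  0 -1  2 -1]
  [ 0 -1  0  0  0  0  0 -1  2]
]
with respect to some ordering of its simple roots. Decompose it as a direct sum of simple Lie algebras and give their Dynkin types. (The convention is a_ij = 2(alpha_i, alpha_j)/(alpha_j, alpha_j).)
A_2 (sl(3)) ⊕ C_7 (sp(14))

The diagram associated to this matrix has two connected components: the simple roots {alpha_4, alpha_5} form a chain of 2 nodes with single edges (A_2), and {alpha_1, alpha_2, alpha_3, alpha_6, alpha_7, alpha_8, alpha_9} form a chain of 7 nodes with a double edge at one end; the terminal node there is the unique long simple root (C_7). A semisimple Lie algebra decomposes uniquely as the direct sum of simple ideals, one per connected component of its Dynkin diagram, so g ≅ A_2 ⊕ C_7 (dimension 8 + 105 = 113).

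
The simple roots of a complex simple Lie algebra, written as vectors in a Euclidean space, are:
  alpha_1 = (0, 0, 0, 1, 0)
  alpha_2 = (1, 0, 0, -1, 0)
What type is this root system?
type B_2

Compute the Cartan integers a_ij = 2(alpha_i, alpha_j)/(alpha_j, alpha_j); the resulting 2x2 Cartan matrix is
[[2, -1], [-2, 2]].
The roots have two lengths (squared-length ratio 2:1); the short ones are alpha_{1}. The associated Dynkin diagram is a chain of 2 nodes with a double edge at one end; the terminal node there is the unique short simple root (B_2), so the type is B_2 (the algebra so(5)).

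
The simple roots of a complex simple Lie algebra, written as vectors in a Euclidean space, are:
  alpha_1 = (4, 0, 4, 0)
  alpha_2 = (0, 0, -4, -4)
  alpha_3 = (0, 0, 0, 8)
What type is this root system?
C_3 (sp(6))

Compute the Cartan integers a_ij = 2(alpha_i, alpha_j)/(alpha_j, alpha_j); the resulting 3x3 Cartan matrix is
[[2, -1, 0], [-1, 2, -1], [0, -2, 2]].
The roots have two lengths (squared-length ratio 2:1); the short ones are alpha_{1,2}. The associated Dynkin diagram is a chain of 3 nodes with a double edge at one end; the terminal node there is the unique long simple root (C_3), so the type is C_3 (the algebra sp(6)).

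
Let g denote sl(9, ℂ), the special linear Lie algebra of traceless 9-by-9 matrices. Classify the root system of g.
type A_8

This is sl(9), which has dimension 9^2 - 1 = 80 and rank 9 - 1 = 8 (a Cartan subalgebra is the diagonal traceless matrices). In the classification of classical Lie algebras, the special linear algebra sl(n+1) has type A_n; here n = 8, so the Dynkin diagram is a chain of 8 nodes with single edges (A_8). Hence the type is A_8.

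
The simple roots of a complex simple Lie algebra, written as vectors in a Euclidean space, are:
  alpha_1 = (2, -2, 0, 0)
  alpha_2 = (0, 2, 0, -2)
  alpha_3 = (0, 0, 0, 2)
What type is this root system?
Compute the Cartan integers a_ij = 2(alpha_i, alpha_j)/(alpha_j, alpha_j); the resulting 3x3 Cartan matrix is
[[2, -1, 0], [-1, 2, -2], [0, -1, 2]].
The roots have two lengths (squared-length ratio 2:1); the short ones are alpha_{3}. The associated Dynkin diagram is a chain of 3 nodes with a double edge at one end; the terminal node there is the unique short simple root (B_3), so the type is B_3 (the algebra so(7)).

B3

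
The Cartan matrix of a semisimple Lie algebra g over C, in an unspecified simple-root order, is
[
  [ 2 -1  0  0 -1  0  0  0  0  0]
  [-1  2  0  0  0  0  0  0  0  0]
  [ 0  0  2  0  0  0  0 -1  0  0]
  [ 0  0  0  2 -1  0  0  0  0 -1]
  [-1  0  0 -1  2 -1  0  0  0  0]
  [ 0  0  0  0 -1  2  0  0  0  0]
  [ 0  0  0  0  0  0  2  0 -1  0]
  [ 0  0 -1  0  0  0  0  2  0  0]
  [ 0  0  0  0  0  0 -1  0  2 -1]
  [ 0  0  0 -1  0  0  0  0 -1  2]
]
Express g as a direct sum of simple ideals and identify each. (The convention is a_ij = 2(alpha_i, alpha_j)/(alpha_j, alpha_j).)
A_2 (sl(3)) ⊕ E_8

The diagram associated to this matrix has two connected components: the simple roots {alpha_3, alpha_8} form a chain of 2 nodes with single edges (A_2), and {alpha_1, alpha_2, alpha_4, alpha_5, alpha_6, alpha_7, alpha_9, alpha_10} form a chain of 7 nodes with one extra node attached to the third node from one end (E_8). A semisimple Lie algebra decomposes uniquely as the direct sum of simple ideals, one per connected component of its Dynkin diagram, so g ≅ A_2 ⊕ E_8 (dimension 8 + 248 = 256).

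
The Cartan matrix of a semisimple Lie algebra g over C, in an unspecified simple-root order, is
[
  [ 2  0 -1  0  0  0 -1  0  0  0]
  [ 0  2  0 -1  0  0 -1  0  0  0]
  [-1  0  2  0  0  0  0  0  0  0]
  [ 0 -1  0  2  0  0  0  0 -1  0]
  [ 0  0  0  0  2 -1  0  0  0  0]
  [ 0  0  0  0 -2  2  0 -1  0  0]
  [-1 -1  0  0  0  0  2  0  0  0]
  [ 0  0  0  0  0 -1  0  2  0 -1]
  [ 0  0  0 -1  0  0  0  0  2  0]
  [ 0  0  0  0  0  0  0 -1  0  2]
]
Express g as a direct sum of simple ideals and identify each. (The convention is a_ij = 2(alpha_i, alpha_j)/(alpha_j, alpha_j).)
A6 + B4

The diagram associated to this matrix has two connected components: the simple roots {alpha_1, alpha_2, alpha_3, alpha_4, alpha_7, alpha_9} form a chain of 6 nodes with single edges (A_6), and {alpha_5, alpha_6, alpha_8, alpha_10} form a chain of 4 nodes with a double edge at one end; the terminal node there is the unique short simple root (B_4). A semisimple Lie algebra decomposes uniquely as the direct sum of simple ideals, one per connected component of its Dynkin diagram, so g ≅ A_6 ⊕ B_4 (dimension 48 + 36 = 84).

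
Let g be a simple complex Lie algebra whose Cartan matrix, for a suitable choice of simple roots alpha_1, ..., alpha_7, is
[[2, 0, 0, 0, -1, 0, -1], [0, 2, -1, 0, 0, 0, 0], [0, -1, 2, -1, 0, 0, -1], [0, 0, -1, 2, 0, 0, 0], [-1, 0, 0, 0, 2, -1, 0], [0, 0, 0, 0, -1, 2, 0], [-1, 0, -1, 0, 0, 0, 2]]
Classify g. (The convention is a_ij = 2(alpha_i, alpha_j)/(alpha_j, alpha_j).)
D_7 (so(14))

The matrix has rank 7 with 2's on the diagonal. Reading the off-diagonal entries as Dynkin edges (a single edge where a_ij = a_ji = -1; a double or triple edge where a_ij * a_ji = 2 or 3), the diagram is a chain of 5 nodes with a fork of two nodes at one end (D_7). One simple-root ordering that puts it in standard form is (alpha_6, alpha_5, alpha_1, alpha_7, alpha_3, alpha_4, alpha_2). So the algebra is type D_7, i.e. so(14).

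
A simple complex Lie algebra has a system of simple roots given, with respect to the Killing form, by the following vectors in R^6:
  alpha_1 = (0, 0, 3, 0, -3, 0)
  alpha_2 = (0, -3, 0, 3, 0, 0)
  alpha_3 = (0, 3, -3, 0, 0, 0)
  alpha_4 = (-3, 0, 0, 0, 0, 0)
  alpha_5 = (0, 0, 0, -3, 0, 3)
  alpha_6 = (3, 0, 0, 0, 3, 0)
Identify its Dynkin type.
type B_6

Compute the Cartan integers a_ij = 2(alpha_i, alpha_j)/(alpha_j, alpha_j); the resulting 6x6 Cartan matrix is
[[2, 0, -1, 0, 0, -1], [0, 2, -1, 0, -1, 0], [-1, -1, 2, 0, 0, 0], [0, 0, 0, 2, 0, -1], [0, -1, 0, 0, 2, 0], [-1, 0, 0, -2, 0, 2]].
The roots have two lengths (squared-length ratio 2:1); the short ones are alpha_{4}. The associated Dynkin diagram is a chain of 6 nodes with a double edge at one end; the terminal node there is the unique short simple root (B_6), so the type is B_6 (the algebra so(13)).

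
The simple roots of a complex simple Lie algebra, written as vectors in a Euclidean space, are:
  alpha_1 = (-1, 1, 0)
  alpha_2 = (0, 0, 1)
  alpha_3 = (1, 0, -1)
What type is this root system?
Compute the Cartan integers a_ij = 2(alpha_i, alpha_j)/(alpha_j, alpha_j); the resulting 3x3 Cartan matrix is
[[2, 0, -1], [0, 2, -1], [-1, -2, 2]].
The roots have two lengths (squared-length ratio 2:1); the short ones are alpha_{2}. The associated Dynkin diagram is a chain of 3 nodes with a double edge at one end; the terminal node there is the unique short simple root (B_3), so the type is B_3 (the algebra so(7)).

B3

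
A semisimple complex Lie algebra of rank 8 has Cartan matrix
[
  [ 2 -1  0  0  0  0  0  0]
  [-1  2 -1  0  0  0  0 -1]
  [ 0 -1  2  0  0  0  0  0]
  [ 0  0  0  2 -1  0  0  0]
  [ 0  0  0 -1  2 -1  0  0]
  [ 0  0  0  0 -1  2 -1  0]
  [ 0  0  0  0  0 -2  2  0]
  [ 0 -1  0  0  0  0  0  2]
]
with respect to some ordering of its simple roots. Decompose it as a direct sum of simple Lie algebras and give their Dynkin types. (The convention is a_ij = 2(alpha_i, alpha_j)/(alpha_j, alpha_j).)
C_4 (sp(8)) + D_4 (so(8))

The diagram associated to this matrix has two connected components: the simple roots {alpha_4, alpha_5, alpha_6, alpha_7} form a chain of 4 nodes with a double edge at one end; the terminal node there is the unique long simple root (C_4), and {alpha_1, alpha_2, alpha_3, alpha_8} form a chain of 2 nodes with a fork of two nodes at one end (D_4). A semisimple Lie algebra decomposes uniquely as the direct sum of simple ideals, one per connected component of its Dynkin diagram, so g ≅ C_4 ⊕ D_4 (dimension 36 + 28 = 64).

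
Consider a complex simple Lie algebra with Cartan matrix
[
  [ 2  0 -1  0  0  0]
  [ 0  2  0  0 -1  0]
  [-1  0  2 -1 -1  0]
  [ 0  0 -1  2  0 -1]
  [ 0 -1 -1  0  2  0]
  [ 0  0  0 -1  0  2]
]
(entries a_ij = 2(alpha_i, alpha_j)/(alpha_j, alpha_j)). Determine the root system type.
E_6

The matrix has rank 6 with 2's on the diagonal. Reading the off-diagonal entries as Dynkin edges (a single edge where a_ij = a_ji = -1; a double or triple edge where a_ij * a_ji = 2 or 3), the diagram is a chain of 5 nodes with one extra node attached to the third node from one end (E_6). One simple-root ordering that puts it in standard form is (alpha_6, alpha_1, alpha_4, alpha_3, alpha_5, alpha_2). So the algebra is type E_6.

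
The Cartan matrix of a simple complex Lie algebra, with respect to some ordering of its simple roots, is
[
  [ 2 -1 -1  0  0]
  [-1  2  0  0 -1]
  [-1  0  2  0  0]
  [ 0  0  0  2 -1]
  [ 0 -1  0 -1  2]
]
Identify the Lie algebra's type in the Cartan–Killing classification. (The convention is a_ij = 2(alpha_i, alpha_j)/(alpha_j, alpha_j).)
A_5

The matrix has rank 5 with 2's on the diagonal. Reading the off-diagonal entries as Dynkin edges (a single edge where a_ij = a_ji = -1; a double or triple edge where a_ij * a_ji = 2 or 3), the diagram is a chain of 5 nodes with single edges (A_5). One simple-root ordering that puts it in standard form is (alpha_3, alpha_1, alpha_2, alpha_5, alpha_4). So the algebra is type A_5, i.e. sl(6).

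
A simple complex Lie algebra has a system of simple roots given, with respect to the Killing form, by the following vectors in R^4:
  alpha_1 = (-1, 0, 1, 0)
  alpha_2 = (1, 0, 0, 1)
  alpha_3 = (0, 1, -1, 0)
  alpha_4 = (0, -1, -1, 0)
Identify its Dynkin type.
D4

Compute the Cartan integers a_ij = 2(alpha_i, alpha_j)/(alpha_j, alpha_j); the resulting 4x4 Cartan matrix is
[[2, -1, -1, -1], [-1, 2, 0, 0], [-1, 0, 2, 0], [-1, 0, 0, 2]].
All simple roots have the same length, so the diagram is simply laced. The associated Dynkin diagram is a chain of 2 nodes with a fork of two nodes at one end (D_4), so the type is D_4 (the algebra so(8)).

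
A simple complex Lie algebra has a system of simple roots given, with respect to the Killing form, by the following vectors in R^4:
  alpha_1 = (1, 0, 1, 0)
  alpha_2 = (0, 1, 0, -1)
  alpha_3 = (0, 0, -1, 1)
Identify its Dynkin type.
A3

Compute the Cartan integers a_ij = 2(alpha_i, alpha_j)/(alpha_j, alpha_j); the resulting 3x3 Cartan matrix is
[[2, 0, -1], [0, 2, -1], [-1, -1, 2]].
All simple roots have the same length, so the diagram is simply laced. The associated Dynkin diagram is a chain of 3 nodes with single edges (A_3), so the type is A_3 (the algebra sl(4)).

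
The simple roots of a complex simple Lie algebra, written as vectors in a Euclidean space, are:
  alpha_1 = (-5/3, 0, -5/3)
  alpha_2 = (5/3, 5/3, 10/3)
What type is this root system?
Compute the Cartan integers a_ij = 2(alpha_i, alpha_j)/(alpha_j, alpha_j); the resulting 2x2 Cartan matrix is
[[2, -1], [-3, 2]].
The roots have two lengths (squared-length ratio 3:1); the short ones are alpha_{1}. The associated Dynkin diagram is two nodes joined by a triple edge (G_2), so the type is G_2.

G_2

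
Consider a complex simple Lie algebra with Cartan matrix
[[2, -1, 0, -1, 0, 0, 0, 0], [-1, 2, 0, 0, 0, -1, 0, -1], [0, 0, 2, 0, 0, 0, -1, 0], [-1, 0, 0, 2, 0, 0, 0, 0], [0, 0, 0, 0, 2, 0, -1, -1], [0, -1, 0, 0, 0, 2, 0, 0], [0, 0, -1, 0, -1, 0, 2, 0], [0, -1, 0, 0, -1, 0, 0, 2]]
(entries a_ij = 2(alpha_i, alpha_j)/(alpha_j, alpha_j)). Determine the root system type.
E_8

The matrix has rank 8 with 2's on the diagonal. Reading the off-diagonal entries as Dynkin edges (a single edge where a_ij = a_ji = -1; a double or triple edge where a_ij * a_ji = 2 or 3), the diagram is a chain of 7 nodes with one extra node attached to the third node from one end (E_8). One simple-root ordering that puts it in standard form is (alpha_4, alpha_6, alpha_1, alpha_2, alpha_8, alpha_5, alpha_7, alpha_3). So the algebra is type E_8.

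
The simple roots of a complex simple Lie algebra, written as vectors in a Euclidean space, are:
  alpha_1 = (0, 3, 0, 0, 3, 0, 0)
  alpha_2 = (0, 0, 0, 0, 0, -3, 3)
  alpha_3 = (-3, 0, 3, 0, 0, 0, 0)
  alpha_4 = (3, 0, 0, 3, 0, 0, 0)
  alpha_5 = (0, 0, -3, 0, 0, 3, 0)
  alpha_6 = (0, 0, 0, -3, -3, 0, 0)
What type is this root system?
Compute the Cartan integers a_ij = 2(alpha_i, alpha_j)/(alpha_j, alpha_j); the resulting 6x6 Cartan matrix is
[[2, 0, 0, 0, 0, -1], [0, 2, 0, 0, -1, 0], [0, 0, 2, -1, -1, 0], [0, 0, -1, 2, 0, -1], [0, -1, -1, 0, 2, 0], [-1, 0, 0, -1, 0, 2]].
All simple roots have the same length, so the diagram is simply laced. The associated Dynkin diagram is a chain of 6 nodes with single edges (A_6), so the type is A_6 (the algebra sl(7)).

A_6 (sl(7))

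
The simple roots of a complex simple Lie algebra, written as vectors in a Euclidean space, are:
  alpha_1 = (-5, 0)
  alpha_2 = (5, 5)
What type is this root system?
B2

Compute the Cartan integers a_ij = 2(alpha_i, alpha_j)/(alpha_j, alpha_j); the resulting 2x2 Cartan matrix is
[[2, -1], [-2, 2]].
The roots have two lengths (squared-length ratio 2:1); the short ones are alpha_{1}. The associated Dynkin diagram is a chain of 2 nodes with a double edge at one end; the terminal node there is the unique short simple root (B_2), so the type is B_2 (the algebra so(5)).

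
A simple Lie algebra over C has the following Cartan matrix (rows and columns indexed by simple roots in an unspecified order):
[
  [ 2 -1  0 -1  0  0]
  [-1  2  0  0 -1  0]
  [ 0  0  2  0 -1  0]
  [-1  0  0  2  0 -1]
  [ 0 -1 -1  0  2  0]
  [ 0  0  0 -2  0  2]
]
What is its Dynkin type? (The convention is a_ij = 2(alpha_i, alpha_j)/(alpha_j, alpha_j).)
The matrix has rank 6 with 2's on the diagonal. Reading the off-diagonal entries as Dynkin edges (a single edge where a_ij = a_ji = -1; a double or triple edge where a_ij * a_ji = 2 or 3), the diagram is a chain of 6 nodes with a double edge at one end; the terminal node there is the unique long simple root (C_6). One simple-root ordering that puts it in standard form is (alpha_3, alpha_5, alpha_2, alpha_1, alpha_4, alpha_6). So the algebra is type C_6, i.e. sp(12).

C_6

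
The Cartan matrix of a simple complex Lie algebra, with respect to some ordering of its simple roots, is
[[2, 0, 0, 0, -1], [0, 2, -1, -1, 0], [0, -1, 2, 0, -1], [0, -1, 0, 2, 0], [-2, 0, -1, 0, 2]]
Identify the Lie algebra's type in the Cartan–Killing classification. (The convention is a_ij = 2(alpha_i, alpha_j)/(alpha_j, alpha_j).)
B5

The matrix has rank 5 with 2's on the diagonal. Reading the off-diagonal entries as Dynkin edges (a single edge where a_ij = a_ji = -1; a double or triple edge where a_ij * a_ji = 2 or 3), the diagram is a chain of 5 nodes with a double edge at one end; the terminal node there is the unique short simple root (B_5). One simple-root ordering that puts it in standard form is (alpha_4, alpha_2, alpha_3, alpha_5, alpha_1). So the algebra is type B_5, i.e. so(11).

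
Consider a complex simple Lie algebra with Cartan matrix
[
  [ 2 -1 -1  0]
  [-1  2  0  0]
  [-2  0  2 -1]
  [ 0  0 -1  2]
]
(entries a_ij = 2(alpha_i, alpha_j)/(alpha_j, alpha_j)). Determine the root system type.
The matrix has rank 4 with 2's on the diagonal. Reading the off-diagonal entries as Dynkin edges (a single edge where a_ij = a_ji = -1; a double or triple edge where a_ij * a_ji = 2 or 3), the diagram is a chain of 4 nodes with a double edge between the middle two (F_4). One simple-root ordering that puts it in standard form is (alpha_4, alpha_3, alpha_1, alpha_2). So the algebra is type F_4.

F4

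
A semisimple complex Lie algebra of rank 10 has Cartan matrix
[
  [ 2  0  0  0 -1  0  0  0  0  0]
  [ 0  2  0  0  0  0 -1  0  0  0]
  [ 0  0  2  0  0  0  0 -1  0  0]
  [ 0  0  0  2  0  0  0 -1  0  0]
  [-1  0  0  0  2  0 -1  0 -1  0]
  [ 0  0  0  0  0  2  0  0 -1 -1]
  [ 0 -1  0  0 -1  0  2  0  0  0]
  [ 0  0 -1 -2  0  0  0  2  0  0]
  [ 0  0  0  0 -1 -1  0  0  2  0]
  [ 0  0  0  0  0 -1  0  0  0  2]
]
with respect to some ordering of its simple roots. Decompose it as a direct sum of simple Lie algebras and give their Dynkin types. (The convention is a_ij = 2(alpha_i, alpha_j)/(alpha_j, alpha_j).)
The diagram associated to this matrix has two connected components: the simple roots {alpha_3, alpha_4, alpha_8} form a chain of 3 nodes with a double edge at one end; the terminal node there is the unique short simple root (B_3), and {alpha_1, alpha_2, alpha_5, alpha_6, alpha_7, alpha_9, alpha_10} form a chain of 6 nodes with one extra node attached to the third node from one end (E_7). A semisimple Lie algebra decomposes uniquely as the direct sum of simple ideals, one per connected component of its Dynkin diagram, so g ≅ B_3 ⊕ E_7 (dimension 21 + 133 = 154).

B_3 + E_7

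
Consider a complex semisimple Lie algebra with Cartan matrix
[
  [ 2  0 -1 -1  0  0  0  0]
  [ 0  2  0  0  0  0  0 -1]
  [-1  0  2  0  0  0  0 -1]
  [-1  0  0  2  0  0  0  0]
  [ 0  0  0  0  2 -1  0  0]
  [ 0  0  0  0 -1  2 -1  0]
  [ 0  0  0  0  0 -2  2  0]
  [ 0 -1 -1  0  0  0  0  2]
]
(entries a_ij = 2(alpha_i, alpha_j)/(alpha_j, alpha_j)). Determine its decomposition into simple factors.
The diagram associated to this matrix has two connected components: the simple roots {alpha_1, alpha_2, alpha_3, alpha_4, alpha_8} form a chain of 5 nodes with single edges (A_5), and {alpha_5, alpha_6, alpha_7} form a chain of 3 nodes with a double edge at one end; the terminal node there is the unique long simple root (C_3). A semisimple Lie algebra decomposes uniquely as the direct sum of simple ideals, one per connected component of its Dynkin diagram, so g ≅ A_5 ⊕ C_3 (dimension 35 + 21 = 56).

type A_5 + type C_3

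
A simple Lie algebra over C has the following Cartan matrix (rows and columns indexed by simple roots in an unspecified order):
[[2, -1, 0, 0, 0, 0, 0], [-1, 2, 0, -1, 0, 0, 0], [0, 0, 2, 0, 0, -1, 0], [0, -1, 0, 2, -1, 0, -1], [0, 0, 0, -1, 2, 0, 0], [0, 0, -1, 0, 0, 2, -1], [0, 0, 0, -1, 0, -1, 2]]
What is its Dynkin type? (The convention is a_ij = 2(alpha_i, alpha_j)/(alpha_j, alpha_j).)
E7

The matrix has rank 7 with 2's on the diagonal. Reading the off-diagonal entries as Dynkin edges (a single edge where a_ij = a_ji = -1; a double or triple edge where a_ij * a_ji = 2 or 3), the diagram is a chain of 6 nodes with one extra node attached to the third node from one end (E_7). One simple-root ordering that puts it in standard form is (alpha_1, alpha_5, alpha_2, alpha_4, alpha_7, alpha_6, alpha_3). So the algebra is type E_7.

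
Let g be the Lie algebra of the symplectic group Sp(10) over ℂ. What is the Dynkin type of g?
This is sp(10), which has dimension 10(10+1)/2 = 55 and rank 10/2 = 5. In the classification of classical Lie algebras, the symplectic algebra sp(2n) has type C_n; here n = 5, so the Dynkin diagram is a chain of 5 nodes with a double edge at one end; the terminal node there is the unique long simple root (C_5). Hence the type is C_5.

C5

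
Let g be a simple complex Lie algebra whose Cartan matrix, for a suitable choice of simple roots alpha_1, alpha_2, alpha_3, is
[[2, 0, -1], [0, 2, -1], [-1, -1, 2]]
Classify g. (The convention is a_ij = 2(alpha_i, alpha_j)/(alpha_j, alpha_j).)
The matrix has rank 3 with 2's on the diagonal. Reading the off-diagonal entries as Dynkin edges (a single edge where a_ij = a_ji = -1; a double or triple edge where a_ij * a_ji = 2 or 3), the diagram is a chain of 3 nodes with single edges (A_3). One simple-root ordering that puts it in standard form is (alpha_2, alpha_3, alpha_1). So the algebra is type A_3, i.e. sl(4).

type A_3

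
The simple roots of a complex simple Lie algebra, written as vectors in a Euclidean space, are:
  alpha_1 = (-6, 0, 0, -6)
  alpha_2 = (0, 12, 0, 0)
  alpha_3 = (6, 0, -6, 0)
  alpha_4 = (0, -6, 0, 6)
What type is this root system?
C_4 (sp(8))

Compute the Cartan integers a_ij = 2(alpha_i, alpha_j)/(alpha_j, alpha_j); the resulting 4x4 Cartan matrix is
[[2, 0, -1, -1], [0, 2, 0, -2], [-1, 0, 2, 0], [-1, -1, 0, 2]].
The roots have two lengths (squared-length ratio 2:1); the short ones are alpha_{1,3,4}. The associated Dynkin diagram is a chain of 4 nodes with a double edge at one end; the terminal node there is the unique long simple root (C_4), so the type is C_4 (the algebra sp(8)).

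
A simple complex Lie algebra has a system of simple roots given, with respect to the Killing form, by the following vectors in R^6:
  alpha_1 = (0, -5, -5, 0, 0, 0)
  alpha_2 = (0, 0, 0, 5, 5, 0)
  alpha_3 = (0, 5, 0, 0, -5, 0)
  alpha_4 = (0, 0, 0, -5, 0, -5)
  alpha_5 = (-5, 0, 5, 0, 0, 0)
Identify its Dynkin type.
A5

Compute the Cartan integers a_ij = 2(alpha_i, alpha_j)/(alpha_j, alpha_j); the resulting 5x5 Cartan matrix is
[[2, 0, -1, 0, -1], [0, 2, -1, -1, 0], [-1, -1, 2, 0, 0], [0, -1, 0, 2, 0], [-1, 0, 0, 0, 2]].
All simple roots have the same length, so the diagram is simply laced. The associated Dynkin diagram is a chain of 5 nodes with single edges (A_5), so the type is A_5 (the algebra sl(6)).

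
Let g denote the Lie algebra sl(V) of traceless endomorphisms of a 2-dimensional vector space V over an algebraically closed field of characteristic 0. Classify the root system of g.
type A_1

This is sl(2), which has dimension 2^2 - 1 = 3 and rank 2 - 1 = 1 (a Cartan subalgebra is the diagonal traceless matrices). In the classification of classical Lie algebras, the special linear algebra sl(n+1) has type A_n; here n = 1, so the Dynkin diagram is a chain of 1 nodes with single edges (A_1). Hence the type is A_1.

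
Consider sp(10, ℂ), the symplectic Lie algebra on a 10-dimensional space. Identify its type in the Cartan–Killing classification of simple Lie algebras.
C_5 (sp(10))

This is sp(10), which has dimension 10(10+1)/2 = 55 and rank 10/2 = 5. In the classification of classical Lie algebras, the symplectic algebra sp(2n) has type C_n; here n = 5, so the Dynkin diagram is a chain of 5 nodes with a double edge at one end; the terminal node there is the unique long simple root (C_5). Hence the type is C_5.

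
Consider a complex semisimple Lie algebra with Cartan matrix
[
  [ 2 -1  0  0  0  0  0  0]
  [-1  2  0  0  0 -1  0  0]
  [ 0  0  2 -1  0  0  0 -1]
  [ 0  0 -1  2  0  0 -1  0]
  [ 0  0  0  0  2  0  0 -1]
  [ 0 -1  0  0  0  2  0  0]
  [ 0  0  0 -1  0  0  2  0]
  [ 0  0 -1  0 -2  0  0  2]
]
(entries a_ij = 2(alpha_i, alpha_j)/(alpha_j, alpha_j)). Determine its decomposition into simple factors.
A_3 (sl(4)) ⊕ B_5 (so(11))

The diagram associated to this matrix has two connected components: the simple roots {alpha_1, alpha_2, alpha_6} form a chain of 3 nodes with single edges (A_3), and {alpha_3, alpha_4, alpha_5, alpha_7, alpha_8} form a chain of 5 nodes with a double edge at one end; the terminal node there is the unique short simple root (B_5). A semisimple Lie algebra decomposes uniquely as the direct sum of simple ideals, one per connected component of its Dynkin diagram, so g ≅ A_3 ⊕ B_5 (dimension 15 + 55 = 70).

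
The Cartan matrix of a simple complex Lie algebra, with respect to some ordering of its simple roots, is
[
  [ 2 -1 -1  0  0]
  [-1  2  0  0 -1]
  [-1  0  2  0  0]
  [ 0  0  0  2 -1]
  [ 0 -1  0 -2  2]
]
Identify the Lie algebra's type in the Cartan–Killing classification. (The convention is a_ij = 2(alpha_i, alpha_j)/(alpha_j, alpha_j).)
The matrix has rank 5 with 2's on the diagonal. Reading the off-diagonal entries as Dynkin edges (a single edge where a_ij = a_ji = -1; a double or triple edge where a_ij * a_ji = 2 or 3), the diagram is a chain of 5 nodes with a double edge at one end; the terminal node there is the unique short simple root (B_5). One simple-root ordering that puts it in standard form is (alpha_3, alpha_1, alpha_2, alpha_5, alpha_4). So the algebra is type B_5, i.e. so(11).

B_5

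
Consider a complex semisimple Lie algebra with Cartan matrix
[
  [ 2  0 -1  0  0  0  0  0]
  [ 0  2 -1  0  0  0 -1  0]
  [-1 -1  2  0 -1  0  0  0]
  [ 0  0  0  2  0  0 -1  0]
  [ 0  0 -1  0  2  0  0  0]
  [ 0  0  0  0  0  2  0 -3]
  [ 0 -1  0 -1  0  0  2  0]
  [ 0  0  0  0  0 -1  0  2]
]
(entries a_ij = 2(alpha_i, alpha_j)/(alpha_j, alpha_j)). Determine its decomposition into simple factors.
The diagram associated to this matrix has two connected components: the simple roots {alpha_1, alpha_2, alpha_3, alpha_4, alpha_5, alpha_7} form a chain of 4 nodes with a fork of two nodes at one end (D_6), and {alpha_6, alpha_8} form two nodes joined by a triple edge (G_2). A semisimple Lie algebra decomposes uniquely as the direct sum of simple ideals, one per connected component of its Dynkin diagram, so g ≅ D_6 ⊕ G_2 (dimension 66 + 14 = 80).

type D_6 ⊕ type G_2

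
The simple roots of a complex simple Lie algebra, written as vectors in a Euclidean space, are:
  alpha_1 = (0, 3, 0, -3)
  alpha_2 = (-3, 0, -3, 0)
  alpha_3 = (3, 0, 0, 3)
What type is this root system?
A_3

Compute the Cartan integers a_ij = 2(alpha_i, alpha_j)/(alpha_j, alpha_j); the resulting 3x3 Cartan matrix is
[[2, 0, -1], [0, 2, -1], [-1, -1, 2]].
All simple roots have the same length, so the diagram is simply laced. The associated Dynkin diagram is a chain of 3 nodes with single edges (A_3), so the type is A_3 (the algebra sl(4)).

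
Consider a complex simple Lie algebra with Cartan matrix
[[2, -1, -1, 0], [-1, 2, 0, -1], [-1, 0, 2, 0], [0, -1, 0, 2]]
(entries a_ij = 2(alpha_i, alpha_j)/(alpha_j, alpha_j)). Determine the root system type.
The matrix has rank 4 with 2's on the diagonal. Reading the off-diagonal entries as Dynkin edges (a single edge where a_ij = a_ji = -1; a double or triple edge where a_ij * a_ji = 2 or 3), the diagram is a chain of 4 nodes with single edges (A_4). One simple-root ordering that puts it in standard form is (alpha_3, alpha_1, alpha_2, alpha_4). So the algebra is type A_4, i.e. sl(5).

A4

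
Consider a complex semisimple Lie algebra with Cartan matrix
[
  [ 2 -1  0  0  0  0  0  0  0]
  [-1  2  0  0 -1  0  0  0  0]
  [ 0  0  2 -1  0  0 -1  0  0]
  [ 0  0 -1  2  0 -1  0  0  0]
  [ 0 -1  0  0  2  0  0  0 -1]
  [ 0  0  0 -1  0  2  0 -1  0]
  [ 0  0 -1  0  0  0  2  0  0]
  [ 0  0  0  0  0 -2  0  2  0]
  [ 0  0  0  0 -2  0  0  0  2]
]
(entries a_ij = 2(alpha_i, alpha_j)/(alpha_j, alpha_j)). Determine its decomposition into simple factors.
C_4 ⊕ C_5

The diagram associated to this matrix has two connected components: the simple roots {alpha_1, alpha_2, alpha_5, alpha_9} form a chain of 4 nodes with a double edge at one end; the terminal node there is the unique long simple root (C_4), and {alpha_3, alpha_4, alpha_6, alpha_7, alpha_8} form a chain of 5 nodes with a double edge at one end; the terminal node there is the unique long simple root (C_5). A semisimple Lie algebra decomposes uniquely as the direct sum of simple ideals, one per connected component of its Dynkin diagram, so g ≅ C_4 ⊕ C_5 (dimension 36 + 55 = 91).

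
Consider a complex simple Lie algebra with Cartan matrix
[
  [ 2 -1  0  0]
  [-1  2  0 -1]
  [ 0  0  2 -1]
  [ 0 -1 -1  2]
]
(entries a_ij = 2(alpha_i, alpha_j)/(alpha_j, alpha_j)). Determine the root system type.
type A_4

The matrix has rank 4 with 2's on the diagonal. Reading the off-diagonal entries as Dynkin edges (a single edge where a_ij = a_ji = -1; a double or triple edge where a_ij * a_ji = 2 or 3), the diagram is a chain of 4 nodes with single edges (A_4). One simple-root ordering that puts it in standard form is (alpha_1, alpha_2, alpha_4, alpha_3). So the algebra is type A_4, i.e. sl(5).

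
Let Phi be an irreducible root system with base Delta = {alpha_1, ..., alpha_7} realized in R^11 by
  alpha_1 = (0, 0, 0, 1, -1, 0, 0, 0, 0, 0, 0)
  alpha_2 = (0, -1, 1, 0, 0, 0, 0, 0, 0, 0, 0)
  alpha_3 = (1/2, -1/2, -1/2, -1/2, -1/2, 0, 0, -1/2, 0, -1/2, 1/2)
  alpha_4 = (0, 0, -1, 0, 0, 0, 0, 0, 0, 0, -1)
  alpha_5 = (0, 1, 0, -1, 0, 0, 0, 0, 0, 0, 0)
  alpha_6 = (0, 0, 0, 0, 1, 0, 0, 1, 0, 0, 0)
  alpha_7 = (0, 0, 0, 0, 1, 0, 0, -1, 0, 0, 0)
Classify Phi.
E_7

Compute the Cartan integers a_ij = 2(alpha_i, alpha_j)/(alpha_j, alpha_j); the resulting 7x7 Cartan matrix is
[[2, 0, 0, 0, -1, -1, -1], [0, 2, 0, -1, -1, 0, 0], [0, 0, 2, 0, 0, -1, 0], [0, -1, 0, 2, 0, 0, 0], [-1, -1, 0, 0, 2, 0, 0], [-1, 0, -1, 0, 0, 2, 0], [-1, 0, 0, 0, 0, 0, 2]].
All simple roots have the same length, so the diagram is simply laced. The associated Dynkin diagram is a chain of 6 nodes with one extra node attached to the third node from one end (E_7), so the type is E_7.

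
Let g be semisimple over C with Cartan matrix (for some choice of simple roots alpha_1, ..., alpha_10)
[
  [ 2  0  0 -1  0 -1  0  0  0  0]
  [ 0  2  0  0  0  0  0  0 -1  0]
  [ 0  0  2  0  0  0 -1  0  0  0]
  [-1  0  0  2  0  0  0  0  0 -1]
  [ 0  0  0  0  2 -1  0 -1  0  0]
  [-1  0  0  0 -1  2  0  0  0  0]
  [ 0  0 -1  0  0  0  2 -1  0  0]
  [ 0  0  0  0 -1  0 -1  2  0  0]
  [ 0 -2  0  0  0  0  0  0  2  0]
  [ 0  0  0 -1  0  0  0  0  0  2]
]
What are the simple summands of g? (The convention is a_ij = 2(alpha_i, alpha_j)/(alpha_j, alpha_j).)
The diagram associated to this matrix has two connected components: the simple roots {alpha_1, alpha_3, alpha_4, alpha_5, alpha_6, alpha_7, alpha_8, alpha_10} form a chain of 8 nodes with single edges (A_8), and {alpha_2, alpha_9} form a chain of 2 nodes with a double edge at one end; the terminal node there is the unique short simple root (B_2). A semisimple Lie algebra decomposes uniquely as the direct sum of simple ideals, one per connected component of its Dynkin diagram, so g ≅ A_8 ⊕ B_2 (dimension 80 + 10 = 90).

A_8 ⊕ B_2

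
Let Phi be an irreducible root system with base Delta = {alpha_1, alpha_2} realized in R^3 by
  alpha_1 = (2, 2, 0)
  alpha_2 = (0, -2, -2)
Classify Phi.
Compute the Cartan integers a_ij = 2(alpha_i, alpha_j)/(alpha_j, alpha_j); the resulting 2x2 Cartan matrix is
[[2, -1], [-1, 2]].
All simple roots have the same length, so the diagram is simply laced. The associated Dynkin diagram is a chain of 2 nodes with single edges (A_2), so the type is A_2 (the algebra sl(3)).

A_2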